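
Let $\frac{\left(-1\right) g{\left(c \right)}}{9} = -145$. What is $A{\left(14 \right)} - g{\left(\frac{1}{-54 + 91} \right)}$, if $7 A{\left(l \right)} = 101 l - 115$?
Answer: $- \frac{7836}{7} \approx -1119.4$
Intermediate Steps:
$A{\left(l \right)} = - \frac{115}{7} + \frac{101 l}{7}$ ($A{\left(l \right)} = \frac{101 l - 115}{7} = \frac{-115 + 101 l}{7} = - \frac{115}{7} + \frac{101 l}{7}$)
$g{\left(c \right)} = 1305$ ($g{\left(c \right)} = \left(-9\right) \left(-145\right) = 1305$)
$A{\left(14 \right)} - g{\left(\frac{1}{-54 + 91} \right)} = \left(- \frac{115}{7} + \frac{101}{7} \cdot 14\right) - 1305 = \left(- \frac{115}{7} + 202\right) - 1305 = \frac{1299}{7} - 1305 = - \frac{7836}{7}$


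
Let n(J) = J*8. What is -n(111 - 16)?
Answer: -760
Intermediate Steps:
n(J) = 8*J
-n(111 - 16) = -8*(111 - 16) = -8*95 = -1*760 = -760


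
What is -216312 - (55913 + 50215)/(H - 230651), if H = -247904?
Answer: -9410643912/43505 ≈ -2.1631e+5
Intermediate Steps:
-216312 - (55913 + 50215)/(H - 230651) = -216312 - (55913 + 50215)/(-247904 - 230651) = -216312 - 106128/(-478555) = -216312 - 106128*(-1)/478555 = -216312 - 1*(-9648/43505) = -216312 + 9648/43505 = -9410643912/43505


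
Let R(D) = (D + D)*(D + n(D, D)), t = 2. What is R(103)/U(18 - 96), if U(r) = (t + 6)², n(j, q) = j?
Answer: 10609/16 ≈ 663.06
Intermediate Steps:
U(r) = 64 (U(r) = (2 + 6)² = 8² = 64)
R(D) = 4*D² (R(D) = (D + D)*(D + D) = (2*D)*(2*D) = 4*D²)
R(103)/U(18 - 96) = (4*103²)/64 = (4*10609)*(1/64) = 42436*(1/64) = 10609/16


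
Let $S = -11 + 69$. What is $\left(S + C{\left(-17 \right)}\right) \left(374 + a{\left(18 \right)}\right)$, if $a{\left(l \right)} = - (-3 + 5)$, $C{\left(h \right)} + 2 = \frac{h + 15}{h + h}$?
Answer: $\frac{354516}{17} \approx 20854.0$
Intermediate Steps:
$C{\left(h \right)} = -2 + \frac{15 + h}{2 h}$ ($C{\left(h \right)} = -2 + \frac{h + 15}{h + h} = -2 + \frac{15 + h}{2 h}$)
$S = 58$
$a{\left(l \right)} = -2$ ($a{\left(l \right)} = \left(-1\right) 2 = -2$)
$\left(S + C{\left(-17 \right)}\right) \left(374 + a{\left(18 \right)}\right) = \left(58 + \frac{3 \left(5 - -17\right)}{2 \left(-17\right)}\right) \left(374 - 2\right) = \left(58 + \frac{3}{2} \left(- \frac{1}{17}\right) \left(5 + 17\right)\right) 372 = \left(58 + \frac{3}{2} \left(- \frac{1}{17}\right) 22\right) 372 = \left(58 - \frac{33}{17}\right) 372 = \frac{953}{17} \cdot 372 = \frac{354516}{17}$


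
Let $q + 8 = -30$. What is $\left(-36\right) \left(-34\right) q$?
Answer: $-46512$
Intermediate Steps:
$q = -38$ ($q = -8 - 30 = -38$)
$\left(-36\right) \left(-34\right) q = \left(-36\right) \left(-34\right) \left(-38\right) = 1224 \left(-38\right) = -46512$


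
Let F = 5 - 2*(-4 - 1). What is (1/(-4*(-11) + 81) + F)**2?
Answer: 3519376/15625 ≈ 225.24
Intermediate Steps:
F = 15 (F = 5 - 2*(-5) = 5 + 10 = 15)
(1/(-4*(-11) + 81) + F)**2 = (1/(-4*(-11) + 81) + 15)**2 = (1/(44 + 81) + 15)**2 = (1/125 + 15)**2 = (1876/125)**2 = 3519376/15625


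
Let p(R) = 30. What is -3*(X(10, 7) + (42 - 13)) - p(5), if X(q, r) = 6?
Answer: -135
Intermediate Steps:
-3*(X(10, 7) + (42 - 13)) - p(5) = -3*(6 + (42 - 13)) - 1*30 = -3*(6 + 29) - 30 = -3*35 - 30 = -105 - 30 = -135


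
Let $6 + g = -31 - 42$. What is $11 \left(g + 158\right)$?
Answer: $869$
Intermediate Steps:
$g = -79$ ($g = -6 - 73 = -79$)
$11 \left(g + 158\right) = 11 \left(-79 + 158\right) = 11 \cdot 79 = 869$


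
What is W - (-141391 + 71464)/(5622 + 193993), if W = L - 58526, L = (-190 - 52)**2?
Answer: 588869/15355 ≈ 38.350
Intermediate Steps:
L = 58564 (L = (-242)**2 = 58564)
W = 38 (W = 58564 - 58526 = 38)
W - (-141391 + 71464)/(5622 + 193993) = 38 - (-141391 + 71464)/(5622 + 193993) = 38 - (-69927)/199615 = 38 - 1*(-5379/15355) = 38 + 5379/15355 = 588869/15355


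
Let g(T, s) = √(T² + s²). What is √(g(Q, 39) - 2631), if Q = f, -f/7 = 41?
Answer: √(-2631 + √83890) ≈ 48.388*I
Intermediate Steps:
f = -287 (f = -7*41 = -287)
Q = -287
√(g(Q, 39) - 2631) = √(√((-287)² + 39²) - 2631) = √(√(82369 + 1521) - 2631) = √(√83890 - 2631) = √(-2631 + √83890)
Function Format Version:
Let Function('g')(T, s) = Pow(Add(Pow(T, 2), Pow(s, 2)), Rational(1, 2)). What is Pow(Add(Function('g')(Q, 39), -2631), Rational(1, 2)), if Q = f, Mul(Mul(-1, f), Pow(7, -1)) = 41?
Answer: Pow(Add(-2631, Pow(83890, Rational(1, 2))), Rational(1, 2)) ≈ Mul(48.388, I)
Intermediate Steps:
f = -287 (f = Mul(-7, 41) = -287)
Q = -287
Pow(Add(Function('g')(Q, 39), -2631), Rational(1, 2)) = Pow(Add(Pow(Add(Pow(-287, 2), Pow(39, 2)), Rational(1, 2)), -2631), Rational(1, 2)) = Pow(Add(Pow(Add(82369, 1521), Rational(1, 2)), -2631), Rational(1, 2)) = Pow(Add(Pow(83890, Rational(1, 2)), -2631), Rational(1, 2)) = Pow(Add(-2631, Pow(83890, Rational(1, 2))), Rational(1, 2))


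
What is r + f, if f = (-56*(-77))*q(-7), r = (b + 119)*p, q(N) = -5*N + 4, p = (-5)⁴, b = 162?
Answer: 343793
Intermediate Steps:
p = 625
q(N) = 4 - 5*N
r = 175625 (r = (162 + 119)*625 = 281*625 = 175625)
f = 168168 (f = (-56*(-77))*(4 - 5*(-7)) = 4312*(4 + 35) = 4312*39 = 168168)
r + f = 175625 + 168168 = 343793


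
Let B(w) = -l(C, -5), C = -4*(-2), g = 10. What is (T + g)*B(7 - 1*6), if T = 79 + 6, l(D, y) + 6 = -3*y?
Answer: -855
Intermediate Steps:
C = 8
l(D, y) = -6 - 3*y
B(w) = -9 (B(w) = -(-6 - 3*(-5)) = -(-6 + 15) = -1*9 = -9)
T = 85
(T + g)*B(7 - 1*6) = (85 + 10)*(-9) = 95*(-9) = -855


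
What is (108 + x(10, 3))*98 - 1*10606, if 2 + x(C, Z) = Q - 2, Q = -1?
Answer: -512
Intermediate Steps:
x(C, Z) = -5 (x(C, Z) = -2 + (-1 - 2) = -2 - 3 = -5)
(108 + x(10, 3))*98 - 1*10606 = (108 - 5)*98 - 1*10606 = 103*98 - 10606 = 10094 - 10606 = -512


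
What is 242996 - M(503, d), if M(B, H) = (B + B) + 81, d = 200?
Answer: 241909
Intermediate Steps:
M(B, H) = 81 + 2*B (M(B, H) = 2*B + 81 = 81 + 2*B)
242996 - M(503, d) = 242996 - (81 + 2*503) = 242996 - (81 + 1006) = 242996 - 1*1087 = 242996 - 1087 = 241909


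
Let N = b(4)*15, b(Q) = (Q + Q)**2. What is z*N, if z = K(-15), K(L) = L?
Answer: -14400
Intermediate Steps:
b(Q) = 4*Q**2 (b(Q) = (2*Q)**2 = 4*Q**2)
z = -15
N = 960 (N = (4*4**2)*15 = (4*16)*15 = 64*15 = 960)
z*N = -15*960 = -14400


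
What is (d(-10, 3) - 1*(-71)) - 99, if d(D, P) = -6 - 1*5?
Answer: -39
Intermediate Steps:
d(D, P) = -11 (d(D, P) = -6 - 5 = -11)
(d(-10, 3) - 1*(-71)) - 99 = (-11 - 1*(-71)) - 99 = (-11 + 71) - 99 = 60 - 99 = -39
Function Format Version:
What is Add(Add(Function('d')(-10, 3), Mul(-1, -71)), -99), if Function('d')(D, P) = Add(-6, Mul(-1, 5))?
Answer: -39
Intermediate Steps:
Function('d')(D, P) = -11 (Function('d')(D, P) = Add(-6, -5) = -11)
Add(Add(Function('d')(-10, 3), Mul(-1, -71)), -99) = Add(Add(-11, Mul(-1, -71)), -99) = Add(Add(-11, 71), -99) = Add(60, -99) = -39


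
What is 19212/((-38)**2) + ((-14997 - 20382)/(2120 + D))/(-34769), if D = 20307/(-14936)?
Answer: 5284598754338175/397183278366917 ≈ 13.305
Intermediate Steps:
D = -20307/14936 (D = 20307*(-1/14936) = -20307/14936 ≈ -1.3596)
19212/((-38)**2) + ((-14997 - 20382)/(2120 + D))/(-34769) = 19212/((-38)**2) + ((-14997 - 20382)/(2120 - 20307/14936))/(-34769) = 19212/1444 - 35379/31644013/14936*(-1/34769) = 19212*(1/1444) - 35379*14936/31644013*(-1/34769) = 4803/361 - 528420744/31644013*(-1/34769) = 4803/361 + 528420744/1100230687997 = 5284598754338175/397183278366917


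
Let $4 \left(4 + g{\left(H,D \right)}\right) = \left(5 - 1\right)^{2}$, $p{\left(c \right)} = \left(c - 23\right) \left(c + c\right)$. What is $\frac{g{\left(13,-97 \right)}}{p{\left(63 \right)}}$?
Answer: $0$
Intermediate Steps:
$p{\left(c \right)} = 2 c \left(-23 + c\right)$ ($p{\left(c \right)} = \left(-23 + c\right) 2 c = 2 c \left(-23 + c\right)$)
$g{\left(H,D \right)} = 0$ ($g{\left(H,D \right)} = -4 + \frac{\left(5 - 1\right)^{2}}{4} = -4 + \frac{4^{2}}{4} = -4 + \frac{1}{4} \cdot 16 = -4 + 4 = 0$)
$\frac{g{\left(13,-97 \right)}}{p{\left(63 \right)}} = \frac{0}{2 \cdot 63 \left(-23 + 63\right)} = \frac{0}{2 \cdot 63 \cdot 40} = \frac{0}{5040} = 0 \cdot \frac{1}{5040} = 0$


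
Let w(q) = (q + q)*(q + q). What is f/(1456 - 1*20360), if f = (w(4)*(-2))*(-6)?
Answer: -96/2363 ≈ -0.040626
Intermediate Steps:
w(q) = 4*q**2 (w(q) = (2*q)*(2*q) = 4*q**2)
f = 768 (f = ((4*4**2)*(-2))*(-6) = ((4*16)*(-2))*(-6) = (64*(-2))*(-6) = -128*(-6) = 768)
f/(1456 - 1*20360) = 768/(1456 - 1*20360) = 768/(1456 - 20360) = 768/(-18904) = 768*(-1/18904) = -96/2363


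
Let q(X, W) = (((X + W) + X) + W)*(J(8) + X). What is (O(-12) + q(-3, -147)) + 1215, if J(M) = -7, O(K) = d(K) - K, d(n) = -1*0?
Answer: 4227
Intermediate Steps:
d(n) = 0
O(K) = -K (O(K) = 0 - K = -K)
q(X, W) = (-7 + X)*(2*W + 2*X) (q(X, W) = (((X + W) + X) + W)*(-7 + X) = (((W + X) + X) + W)*(-7 + X) = ((W + 2*X) + W)*(-7 + X) = (2*W + 2*X)*(-7 + X) = (-7 + X)*(2*W + 2*X))
(O(-12) + q(-3, -147)) + 1215 = (-1*(-12) + (-14*(-147) - 14*(-3) + 2*(-3)² + 2*(-147)*(-3))) + 1215 = (12 + (2058 + 42 + 2*9 + 882)) + 1215 = (12 + (2058 + 42 + 18 + 882)) + 1215 = (12 + 3000) + 1215 = 3012 + 1215 = 4227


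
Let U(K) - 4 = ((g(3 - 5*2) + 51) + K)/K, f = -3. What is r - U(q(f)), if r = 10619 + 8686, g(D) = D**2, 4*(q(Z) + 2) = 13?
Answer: 19220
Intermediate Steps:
q(Z) = 5/4 (q(Z) = -2 + (1/4)*13 = -2 + 13/4 = 5/4)
r = 19305
U(K) = 4 + (100 + K)/K (U(K) = 4 + (((3 - 5*2)**2 + 51) + K)/K = 4 + (((3 - 10)**2 + 51) + K)/K = 4 + (((-7)**2 + 51) + K)/K = 4 + ((49 + 51) + K)/K = 4 + (100 + K)/K)
r - U(q(f)) = 19305 - (5 + 100/(5/4)) = 19305 - (5 + 100*(4/5)) = 19305 - (5 + 80) = 19305 - 1*85 = 19305 - 85 = 19220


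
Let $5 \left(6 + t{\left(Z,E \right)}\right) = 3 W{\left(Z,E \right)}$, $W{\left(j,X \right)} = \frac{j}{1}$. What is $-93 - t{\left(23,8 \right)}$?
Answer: $- \frac{504}{5} \approx -100.8$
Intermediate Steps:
$W{\left(j,X \right)} = j$ ($W{\left(j,X \right)} = j 1 = j$)
$t{\left(Z,E \right)} = -6 + \frac{3 Z}{5}$
$-93 - t{\left(23,8 \right)} = -93 - \left(-6 + \frac{3}{5} \cdot 23\right) = -93 - \left(-6 + \frac{69}{5}\right) = -93 - \frac{39}{5} = - \frac{504}{5}$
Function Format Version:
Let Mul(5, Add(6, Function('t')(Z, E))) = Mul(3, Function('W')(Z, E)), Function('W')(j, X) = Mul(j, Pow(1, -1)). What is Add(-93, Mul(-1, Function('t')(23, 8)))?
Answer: Rational(-504, 5) ≈ -100.80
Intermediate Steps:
Function('W')(j, X) = j (Function('W')(j, X) = Mul(j, 1) = j)
Function('t')(Z, E) = Add(-6, Mul(Rational(3, 5), Z)) (Function('t')(Z, E) = Add(-6, Mul(Rational(1, 5), Mul(3, Z))) = Add(-6, Mul(Rational(3, 5), Z)))
Add(-93, Mul(-1, Function('t')(23, 8))) = Add(-93, Mul(-1, Add(-6, Mul(Rational(3, 5), 23)))) = Add(-93, Mul(-1, Add(-6, Rational(69, 5)))) = Add(-93, Mul(-1, Rational(39, 5))) = Add(-93, Rational(-39, 5)) = Rational(-504, 5)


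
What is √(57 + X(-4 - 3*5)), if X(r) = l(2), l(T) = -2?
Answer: √55 ≈ 7.4162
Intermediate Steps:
X(r) = -2
√(57 + X(-4 - 3*5)) = √(57 - 2) = √55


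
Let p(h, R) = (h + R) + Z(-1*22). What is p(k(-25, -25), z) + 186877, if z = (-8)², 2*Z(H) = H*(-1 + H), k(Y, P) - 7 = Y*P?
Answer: 187826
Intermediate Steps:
k(Y, P) = 7 + P*Y (k(Y, P) = 7 + Y*P = 7 + P*Y)
Z(H) = H*(-1 + H)/2 (Z(H) = (H*(-1 + H))/2 = H*(-1 + H)/2)
z = 64
p(h, R) = 253 + R + h (p(h, R) = (h + R) + (-1*22)*(-1 - 1*22)/2 = (R + h) + (½)*(-22)*(-1 - 22) = (R + h) + (½)*(-22)*(-23) = (R + h) + 253 = 253 + R + h)
p(k(-25, -25), z) + 186877 = (253 + 64 + (7 - 25*(-25))) + 186877 = (253 + 64 + (7 + 625)) + 186877 = (253 + 64 + 632) + 186877 = 949 + 186877 = 187826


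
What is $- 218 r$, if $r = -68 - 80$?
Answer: $32264$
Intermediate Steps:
$r = -148$
$- 218 r = \left(-218\right) \left(-148\right) = 32264$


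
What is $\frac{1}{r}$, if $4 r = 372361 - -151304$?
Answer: $\frac{4}{523665} \approx 7.6385 \cdot 10^{-6}$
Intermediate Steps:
$r = \frac{523665}{4}$ ($r = \frac{372361 - -151304}{4} = \frac{372361 + 151304}{4} = \frac{1}{4} \cdot 523665 = \frac{523665}{4} \approx 1.3092 \cdot 10^{5}$)
$\frac{1}{r} = \frac{1}{\frac{523665}{4}} = \frac{4}{523665}$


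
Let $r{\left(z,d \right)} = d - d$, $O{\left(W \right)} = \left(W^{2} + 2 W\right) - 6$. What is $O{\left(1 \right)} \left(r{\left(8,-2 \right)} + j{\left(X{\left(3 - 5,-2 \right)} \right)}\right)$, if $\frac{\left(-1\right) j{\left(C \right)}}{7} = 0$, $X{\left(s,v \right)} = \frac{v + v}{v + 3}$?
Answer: $0$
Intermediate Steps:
$X{\left(s,v \right)} = \frac{2 v}{3 + v}$
$j{\left(C \right)} = 0$ ($j{\left(C \right)} = \left(-7\right) 0 = 0$)
$O{\left(W \right)} = -6 + W^{2} + 2 W$
$r{\left(z,d \right)} = 0$
$O{\left(1 \right)} \left(r{\left(8,-2 \right)} + j{\left(X{\left(3 - 5,-2 \right)} \right)}\right) = \left(-6 + 1^{2} + 2 \cdot 1\right) \left(0 + 0\right) = \left(-6 + 1 + 2\right) 0 = \left(-3\right) 0 = 0$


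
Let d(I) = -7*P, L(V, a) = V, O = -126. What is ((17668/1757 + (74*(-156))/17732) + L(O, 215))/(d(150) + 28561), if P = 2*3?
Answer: -9979504/2440969729 ≈ -0.0040883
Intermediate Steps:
P = 6
d(I) = -42 (d(I) = -7*6 = -42)
((17668/1757 + (74*(-156))/17732) + L(O, 215))/(d(150) + 28561) = ((17668/1757 + (74*(-156))/17732) - 126)/(-42 + 28561) = ((17668*(1/1757) - 11544*1/17732) - 126)/28519 = ((2524/251 - 222/341) - 126)*(1/28519) = (804962/85591 - 126)*(1/28519) = -9979504/85591*1/28519 = -9979504/2440969729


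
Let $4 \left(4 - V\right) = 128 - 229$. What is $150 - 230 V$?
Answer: $- \frac{13155}{2} \approx -6577.5$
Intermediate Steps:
$V = \frac{117}{4}$ ($V = 4 - \frac{128 - 229}{4} = 4 - - \frac{101}{4} = 4 + \frac{101}{4} = \frac{117}{4} \approx 29.25$)
$150 - 230 V = 150 - \frac{13455}{2} = - \frac{13155}{2}$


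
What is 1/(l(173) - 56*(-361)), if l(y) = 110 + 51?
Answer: 1/20377 ≈ 4.9075e-5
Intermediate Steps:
l(y) = 161
1/(l(173) - 56*(-361)) = 1/(161 - 56*(-361)) = 1/(161 + 20216) = 1/20377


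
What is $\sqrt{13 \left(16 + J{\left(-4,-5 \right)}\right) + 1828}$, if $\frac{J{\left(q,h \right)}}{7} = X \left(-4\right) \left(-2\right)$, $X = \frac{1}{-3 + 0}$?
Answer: $\frac{2 \sqrt{4035}}{3} \approx 42.348$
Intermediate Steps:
$X = - \frac{1}{3}$ ($X = \frac{1}{-3} = - \frac{1}{3} \approx -0.33333$)
$J{\left(q,h \right)} = - \frac{56}{3}$ ($J{\left(q,h \right)} = 7 \left(- \frac{1}{3}\right) \left(-4\right) \left(-2\right) = 7 \cdot \frac{4}{3} \left(-2\right) = 7 \left(- \frac{8}{3}\right) = - \frac{56}{3}$)
$\sqrt{13 \left(16 + J{\left(-4,-5 \right)}\right) + 1828} = \sqrt{13 \left(16 - \frac{56}{3}\right) + 1828} = \sqrt{13 \left(- \frac{8}{3}\right) + 1828} = \sqrt{- \frac{104}{3} + 1828} = \sqrt{\frac{5380}{3}} = \frac{2 \sqrt{4035}}{3}$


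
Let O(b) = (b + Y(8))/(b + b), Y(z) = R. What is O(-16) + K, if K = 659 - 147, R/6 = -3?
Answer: 8209/16 ≈ 513.06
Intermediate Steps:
R = -18 (R = 6*(-3) = -18)
Y(z) = -18
O(b) = (-18 + b)/(2*b) (O(b) = (b - 18)/(b + b) = (-18 + b)/((2*b)) = (-18 + b)*(1/(2*b)) = (-18 + b)/(2*b))
K = 512
O(-16) + K = (½)*(-18 - 16)/(-16) + 512 = (½)*(-1/16)*(-34) + 512 = 17/16 + 512 = 8209/16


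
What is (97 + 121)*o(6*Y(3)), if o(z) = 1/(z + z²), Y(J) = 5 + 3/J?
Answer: 109/666 ≈ 0.16366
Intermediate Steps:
(97 + 121)*o(6*Y(3)) = (97 + 121)*(1/(((6*(5 + 3/3)))*(1 + 6*(5 + 3/3)))) = 218*(1/(((6*(5 + 3*(⅓))))*(1 + 6*(5 + 3*(⅓))))) = 218*(1/(((6*(5 + 1)))*(1 + 6*(5 + 1)))) = 218*(1/(((6*6))*(1 + 6*6))) = 218*(1/(36*(1 + 36))) = 218*((1/36)/37) = 218*((1/36)*(1/37)) = 218*(1/1332) = 109/666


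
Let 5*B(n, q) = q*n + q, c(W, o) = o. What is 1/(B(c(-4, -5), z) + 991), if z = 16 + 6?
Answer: 5/4867 ≈ 0.0010273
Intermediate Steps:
z = 22
B(n, q) = q/5 + n*q/5 (B(n, q) = (q*n + q)/5 = (n*q + q)/5 = (q + n*q)/5 = q/5 + n*q/5)
1/(B(c(-4, -5), z) + 991) = 1/((1/5)*22*(1 - 5) + 991) = 1/((1/5)*22*(-4) + 991) = 1/(-88/5 + 991) = 1/(4867/5) = 5/4867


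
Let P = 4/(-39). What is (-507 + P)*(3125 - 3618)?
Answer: 9750061/39 ≈ 2.5000e+5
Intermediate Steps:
P = -4/39 (P = 4*(-1/39) = -4/39 ≈ -0.10256)
(-507 + P)*(3125 - 3618) = (-507 - 4/39)*(3125 - 3618) = -19777/39*(-493) = 9750061/39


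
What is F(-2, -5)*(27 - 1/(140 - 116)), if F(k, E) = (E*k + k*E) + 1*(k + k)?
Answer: 1294/3 ≈ 431.33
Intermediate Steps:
F(k, E) = 2*k + 2*E*k (F(k, E) = (E*k + E*k) + 1*(2*k) = 2*E*k + 2*k = 2*k + 2*E*k)
F(-2, -5)*(27 - 1/(140 - 116)) = (2*(-2)*(1 - 5))*(27 - 1/(140 - 116)) = (2*(-2)*(-4))*(27 - 1/24) = 16*(27 - 1*1/24) = 16*(27 - 1/24) = 16*(647/24) = 1294/3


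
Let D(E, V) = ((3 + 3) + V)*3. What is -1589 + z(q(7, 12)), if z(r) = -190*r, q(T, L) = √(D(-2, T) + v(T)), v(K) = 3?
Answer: -1589 - 190*√42 ≈ -2820.3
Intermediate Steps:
D(E, V) = 18 + 3*V (D(E, V) = (6 + V)*3 = 18 + 3*V)
q(T, L) = √(21 + 3*T) (q(T, L) = √((18 + 3*T) + 3) = √(21 + 3*T))
-1589 + z(q(7, 12)) = -1589 - 190*√(21 + 3*7) = -1589 - 190*√(21 + 21) = -1589 - 190*√42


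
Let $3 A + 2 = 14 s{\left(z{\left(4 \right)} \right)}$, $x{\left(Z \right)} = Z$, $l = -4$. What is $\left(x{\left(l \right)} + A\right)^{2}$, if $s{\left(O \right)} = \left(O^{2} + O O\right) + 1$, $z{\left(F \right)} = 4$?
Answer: $\frac{200704}{9} \approx 22300.0$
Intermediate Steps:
$s{\left(O \right)} = 1 + 2 O^{2}$ ($s{\left(O \right)} = \left(O^{2} + O^{2}\right) + 1 = 2 O^{2} + 1 = 1 + 2 O^{2}$)
$A = \frac{460}{3}$ ($A = - \frac{2}{3} + \frac{14 \left(1 + 2 \cdot 4^{2}\right)}{3} = - \frac{2}{3} + \frac{14 \left(1 + 2 \cdot 16\right)}{3} = - \frac{2}{3} + \frac{14 \left(1 + 32\right)}{3} = - \frac{2}{3} + \frac{14 \cdot 33}{3} = - \frac{2}{3} + \frac{1}{3} \cdot 462 = - \frac{2}{3} + 154 = \frac{460}{3} \approx 153.33$)
$\left(x{\left(l \right)} + A\right)^{2} = \left(-4 + \frac{460}{3}\right)^{2} = \left(\frac{448}{3}\right)^{2} = \frac{200704}{9}$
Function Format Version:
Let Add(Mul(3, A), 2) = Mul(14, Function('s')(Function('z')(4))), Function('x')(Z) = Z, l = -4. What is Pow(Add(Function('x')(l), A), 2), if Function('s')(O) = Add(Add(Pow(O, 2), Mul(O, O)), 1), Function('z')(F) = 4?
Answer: Rational(200704, 9) ≈ 22300.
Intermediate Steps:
Function('s')(O) = Add(1, Mul(2, Pow(O, 2))) (Function('s')(O) = Add(Add(Pow(O, 2), Pow(O, 2)), 1) = Add(Mul(2, Pow(O, 2)), 1) = Add(1, Mul(2, Pow(O, 2))))
A = Rational(460, 3) (A = Add(Rational(-2, 3), Mul(Rational(1, 3), Mul(14, Add(1, Mul(2, Pow(4, 2)))))) = Add(Rational(-2, 3), Mul(Rational(1, 3), Mul(14, Add(1, Mul(2, 16))))) = Add(Rational(-2, 3), Mul(Rational(1, 3), Mul(14, Add(1, 32)))) = Add(Rational(-2, 3), Mul(Rational(1, 3), Mul(14, 33))) = Add(Rational(-2, 3), Mul(Rational(1, 3), 462)) = Add(Rational(-2, 3), 154) = Rational(460, 3) ≈ 153.33)
Pow(Add(Function('x')(l), A), 2) = Pow(Add(-4, Rational(460, 3)), 2) = Pow(Rational(448, 3), 2) = Rational(200704, 9)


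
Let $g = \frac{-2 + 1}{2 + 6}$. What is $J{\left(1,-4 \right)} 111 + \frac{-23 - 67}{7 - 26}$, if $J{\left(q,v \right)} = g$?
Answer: $- \frac{1389}{152} \approx -9.1382$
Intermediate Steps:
$g = - \frac{1}{8} \approx -0.125$
$J{\left(q,v \right)} = - \frac{1}{8}$
$J{\left(1,-4 \right)} 111 + \frac{-23 - 67}{7 - 26} = \left(- \frac{1}{8}\right) 111 + \frac{-23 - 67}{7 - 26} = - \frac{111}{8} - \frac{90}{-19} = - \frac{111}{8} - - \frac{90}{19} = - \frac{111}{8} + \frac{90}{19} = - \frac{1389}{152}$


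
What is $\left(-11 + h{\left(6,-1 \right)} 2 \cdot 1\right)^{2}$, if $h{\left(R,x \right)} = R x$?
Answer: $529$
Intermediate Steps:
$\left(-11 + h{\left(6,-1 \right)} 2 \cdot 1\right)^{2} = \left(-11 + 6 \left(-1\right) 2 \cdot 1\right)^{2} = \left(-11 - 12\right)^{2} = \left(-23\right)^{2} = 529$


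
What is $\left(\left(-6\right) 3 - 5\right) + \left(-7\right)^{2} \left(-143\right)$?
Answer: $-7030$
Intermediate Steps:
$\left(\left(-6\right) 3 - 5\right) + \left(-7\right)^{2} \left(-143\right) = \left(-18 - 5\right) + 49 \left(-143\right) = -23 - 7007 = -7030$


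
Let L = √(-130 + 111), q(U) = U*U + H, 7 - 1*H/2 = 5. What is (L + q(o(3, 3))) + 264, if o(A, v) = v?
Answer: 277 + I*√19 ≈ 277.0 + 4.3589*I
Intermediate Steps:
H = 4 (H = 14 - 2*5 = 14 - 10 = 4)
q(U) = 4 + U² (q(U) = U*U + 4 = U² + 4 = 4 + U²)
L = I*√19 (L = √(-19) = I*√19 ≈ 4.3589*I)
(L + q(o(3, 3))) + 264 = (I*√19 + (4 + 3²)) + 264 = (I*√19 + (4 + 9)) + 264 = (I*√19 + 13) + 264 = (13 + I*√19) + 264 = 277 + I*√19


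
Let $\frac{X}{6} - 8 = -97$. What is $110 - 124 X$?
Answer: $66326$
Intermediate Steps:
$X = -534$ ($X = 48 + 6 \left(-97\right) = 48 - 582 = -534$)
$110 - 124 X = 110 - -66216 = 110 + 66216 = 66326$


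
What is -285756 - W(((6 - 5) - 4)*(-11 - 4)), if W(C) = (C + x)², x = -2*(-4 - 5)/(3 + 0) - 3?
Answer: -288060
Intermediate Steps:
x = 3 (x = -(-18)/3 - 3 = -2*(-3) - 3 = 6 - 3 = 3)
W(C) = (3 + C)² (W(C) = (C + 3)² = (3 + C)²)
-285756 - W(((6 - 5) - 4)*(-11 - 4)) = -285756 - (3 + ((6 - 5) - 4)*(-11 - 4))² = -285756 - (3 + (1 - 4)*(-15))² = -285756 - (3 - 3*(-15))² = -285756 - (3 + 45)² = -285756 - 1*48² = -285756 - 1*2304 = -285756 - 2304 = -288060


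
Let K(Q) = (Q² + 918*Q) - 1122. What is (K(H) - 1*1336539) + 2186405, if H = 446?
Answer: 1457088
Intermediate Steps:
K(Q) = -1122 + Q² + 918*Q
(K(H) - 1*1336539) + 2186405 = ((-1122 + 446² + 918*446) - 1*1336539) + 2186405 = ((-1122 + 198916 + 409428) - 1336539) + 2186405 = (607222 - 1336539) + 2186405 = -729317 + 2186405 = 1457088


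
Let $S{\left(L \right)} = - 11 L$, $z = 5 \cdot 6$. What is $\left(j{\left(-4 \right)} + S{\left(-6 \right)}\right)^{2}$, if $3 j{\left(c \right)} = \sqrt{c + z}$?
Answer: $\frac{\left(198 + \sqrt{26}\right)^{2}}{9} \approx 4583.2$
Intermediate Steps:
$z = 30$
$j{\left(c \right)} = \frac{\sqrt{30 + c}}{3}$ ($j{\left(c \right)} = \frac{\sqrt{c + 30}}{3} = \frac{\sqrt{30 + c}}{3}$)
$\left(j{\left(-4 \right)} + S{\left(-6 \right)}\right)^{2} = \left(\frac{\sqrt{30 - 4}}{3} - -66\right)^{2} = \left(\frac{\sqrt{26}}{3} + 66\right)^{2} = \left(66 + \frac{\sqrt{26}}{3}\right)^{2}$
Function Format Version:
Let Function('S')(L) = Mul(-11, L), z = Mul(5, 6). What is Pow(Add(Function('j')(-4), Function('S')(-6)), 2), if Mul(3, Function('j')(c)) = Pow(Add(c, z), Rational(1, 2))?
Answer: Mul(Rational(1, 9), Pow(Add(198, Pow(26, Rational(1, 2))), 2)) ≈ 4583.2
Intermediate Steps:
z = 30
Function('j')(c) = Mul(Rational(1, 3), Pow(Add(30, c), Rational(1, 2))) (Function('j')(c) = Mul(Rational(1, 3), Pow(Add(c, 30), Rational(1, 2))) = Mul(Rational(1, 3), Pow(Add(30, c), Rational(1, 2))))
Pow(Add(Function('j')(-4), Function('S')(-6)), 2) = Pow(Add(Mul(Rational(1, 3), Pow(Add(30, -4), Rational(1, 2))), Mul(-11, -6)), 2) = Pow(Add(Mul(Rational(1, 3), Pow(26, Rational(1, 2))), 66), 2) = Pow(Add(66, Mul(Rational(1, 3), Pow(26, Rational(1, 2)))), 2)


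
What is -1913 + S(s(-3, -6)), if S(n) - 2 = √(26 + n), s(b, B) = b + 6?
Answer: -1911 + √29 ≈ -1905.6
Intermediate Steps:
s(b, B) = 6 + b
S(n) = 2 + √(26 + n)
-1913 + S(s(-3, -6)) = -1913 + (2 + √(26 + (6 - 3))) = -1913 + (2 + √(26 + 3)) = -1913 + (2 + √29) = -1911 + √29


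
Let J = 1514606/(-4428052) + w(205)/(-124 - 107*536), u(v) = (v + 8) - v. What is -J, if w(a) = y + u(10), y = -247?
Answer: 21498797507/63626679188 ≈ 0.33789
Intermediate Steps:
u(v) = 8 (u(v) = (8 + v) - v = 8)
w(a) = -239 (w(a) = -247 + 8 = -239)
J = -21498797507/63626679188 (J = 1514606/(-4428052) - 239/(-124 - 107*536) = 1514606*(-1/4428052) - 239/(-124 - 57352) = -757303/2214026 - 239/(-57476) = -757303/2214026 - 239*(-1/57476) = -757303/2214026 + 239/57476 = -21498797507/63626679188 ≈ -0.33789)
-J = -1*(-21498797507/63626679188) = 21498797507/63626679188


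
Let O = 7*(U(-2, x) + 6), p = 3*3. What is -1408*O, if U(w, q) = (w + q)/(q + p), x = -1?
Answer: -55440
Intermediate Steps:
p = 9
U(w, q) = (q + w)/(9 + q) (U(w, q) = (w + q)/(q + 9) = (q + w)/(9 + q))
O = 315/8 (O = 7*((-1 - 2)/(9 - 1) + 6) = 7*(-3/8 + 6) = 7*(45/8) = 315/8 ≈ 39.375)
-1408*O = -1408*315/8 = -55440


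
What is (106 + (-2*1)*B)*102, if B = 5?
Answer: 9792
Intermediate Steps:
(106 + (-2*1)*B)*102 = (106 - 2*1*5)*102 = (106 - 2*5)*102 = (106 - 10)*102 = 96*102 = 9792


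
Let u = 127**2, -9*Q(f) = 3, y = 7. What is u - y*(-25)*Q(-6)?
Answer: 48212/3 ≈ 16071.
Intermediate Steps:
Q(f) = -1/3 (Q(f) = -1/9*3 = -1/3)
u = 16129
u - y*(-25)*Q(-6) = 16129 - 7*(-25)*(-1)/3 = 16129 - (-175)*(-1)/3 = 16129 - 1*175/3 = 16129 - 175/3 = 48212/3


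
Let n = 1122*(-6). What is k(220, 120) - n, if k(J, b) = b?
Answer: 6852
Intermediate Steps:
n = -6732
k(220, 120) - n = 120 - 1*(-6732) = 120 + 6732 = 6852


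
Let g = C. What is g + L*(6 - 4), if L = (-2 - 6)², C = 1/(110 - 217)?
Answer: 13695/107 ≈ 127.99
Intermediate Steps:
C = -1/107 (C = 1/(-107) = -1/107 ≈ -0.0093458)
g = -1/107 ≈ -0.0093458
L = 64 (L = (-8)² = 64)
g + L*(6 - 4) = -1/107 + 64*(6 - 4) = -1/107 + 64*2 = -1/107 + 128 = 13695/107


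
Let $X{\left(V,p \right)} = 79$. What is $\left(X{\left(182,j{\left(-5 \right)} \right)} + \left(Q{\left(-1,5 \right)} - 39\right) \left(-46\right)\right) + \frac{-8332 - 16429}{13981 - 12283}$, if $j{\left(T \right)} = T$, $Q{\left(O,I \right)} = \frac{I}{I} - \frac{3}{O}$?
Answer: $\frac{2843161}{1698} \approx 1674.4$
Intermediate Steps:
$Q{\left(O,I \right)} = 1 - \frac{3}{O}$
$\left(X{\left(182,j{\left(-5 \right)} \right)} + \left(Q{\left(-1,5 \right)} - 39\right) \left(-46\right)\right) + \frac{-8332 - 16429}{13981 - 12283} = \left(79 + \left(\frac{-3 - 1}{-1} - 39\right) \left(-46\right)\right) + \frac{-8332 - 16429}{13981 - 12283} = \left(79 + \left(\left(-1\right) \left(-4\right) - 39\right) \left(-46\right)\right) - \frac{24761}{1698} = \left(79 + \left(4 - 39\right) \left(-46\right)\right) - \frac{24761}{1698} = \left(79 - -1610\right) - \frac{24761}{1698} = \left(79 + 1610\right) - \frac{24761}{1698} = 1689 - \frac{24761}{1698} = \frac{2843161}{1698}$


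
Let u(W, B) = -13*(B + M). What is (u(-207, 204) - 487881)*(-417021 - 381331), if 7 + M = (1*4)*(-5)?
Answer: 391337780064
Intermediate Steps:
M = -27 (M = -7 + (1*4)*(-5) = -7 + 4*(-5) = -7 - 20 = -27)
u(W, B) = 351 - 13*B (u(W, B) = -13*(B - 27) = -13*(-27 + B) = 351 - 13*B)
(u(-207, 204) - 487881)*(-417021 - 381331) = ((351 - 13*204) - 487881)*(-417021 - 381331) = ((351 - 2652) - 487881)*(-798352) = (-2301 - 487881)*(-798352) = -490182*(-798352) = 391337780064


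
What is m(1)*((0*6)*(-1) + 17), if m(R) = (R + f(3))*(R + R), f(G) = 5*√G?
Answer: 34 + 170*√3 ≈ 328.45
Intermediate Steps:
m(R) = 2*R*(R + 5*√3) (m(R) = (R + 5*√3)*(R + R) = (R + 5*√3)*(2*R) = 2*R*(R + 5*√3))
m(1)*((0*6)*(-1) + 17) = (2*1*(1 + 5*√3))*((0*6)*(-1) + 17) = (2 + 10*√3)*(0*(-1) + 17) = (2 + 10*√3)*(0 + 17) = (2 + 10*√3)*17 = 34 + 170*√3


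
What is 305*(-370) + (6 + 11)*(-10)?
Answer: -113020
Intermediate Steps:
305*(-370) + (6 + 11)*(-10) = -112850 + 17*(-10) = -112850 - 170 = -113020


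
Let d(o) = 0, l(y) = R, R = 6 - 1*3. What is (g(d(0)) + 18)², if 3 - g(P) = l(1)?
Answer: 324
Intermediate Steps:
R = 3 (R = 6 - 3 = 3)
l(y) = 3
g(P) = 0 (g(P) = 3 - 1*3 = 3 - 3 = 0)
(g(d(0)) + 18)² = (0 + 18)² = 18² = 324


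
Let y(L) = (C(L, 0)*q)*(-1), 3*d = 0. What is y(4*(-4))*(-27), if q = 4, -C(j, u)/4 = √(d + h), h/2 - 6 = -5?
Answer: -432*√2 ≈ -610.94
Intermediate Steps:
d = 0 (d = (⅓)*0 = 0)
h = 2 (h = 12 + 2*(-5) = 12 - 10 = 2)
C(j, u) = -4*√2 (C(j, u) = -4*√(0 + 2) = -4*√2)
y(L) = 16*√2 (y(L) = (-4*√2*4)*(-1) = -16*√2*(-1) = 16*√2)
y(4*(-4))*(-27) = (16*√2)*(-27) = -432*√2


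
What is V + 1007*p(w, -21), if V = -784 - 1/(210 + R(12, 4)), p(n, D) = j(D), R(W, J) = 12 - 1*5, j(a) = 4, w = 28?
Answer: 703947/217 ≈ 3244.0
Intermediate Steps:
R(W, J) = 7 (R(W, J) = 12 - 5 = 7)
p(n, D) = 4
V = -170129/217 (V = -784 - 1/(210 + 7) = -784 - 1/217 = -170129/217 ≈ -784.00)
V + 1007*p(w, -21) = -170129/217 + 1007*4 = -170129/217 + 4028 = 703947/217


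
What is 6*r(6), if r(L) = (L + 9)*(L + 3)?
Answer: 810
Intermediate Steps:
r(L) = (3 + L)*(9 + L) (r(L) = (9 + L)*(3 + L) = (3 + L)*(9 + L))
6*r(6) = 6*(27 + 6**2 + 12*6) = 6*(27 + 36 + 72) = 6*135 = 810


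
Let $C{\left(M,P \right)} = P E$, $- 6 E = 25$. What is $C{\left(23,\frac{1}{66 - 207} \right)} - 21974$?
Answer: $- \frac{18589979}{846} \approx -21974.0$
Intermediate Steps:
$E = - \frac{25}{6}$ ($E = \left(- \frac{1}{6}\right) 25 = - \frac{25}{6} \approx -4.1667$)
$C{\left(M,P \right)} = - \frac{25 P}{6}$ ($C{\left(M,P \right)} = P \left(- \frac{25}{6}\right) = - \frac{25 P}{6}$)
$C{\left(23,\frac{1}{66 - 207} \right)} - 21974 = - \frac{25}{6 \left(66 - 207\right)} - 21974 = - \frac{25}{6 \left(-141\right)} - 21974 = \left(- \frac{25}{6}\right) \left(- \frac{1}{141}\right) - 21974 = \frac{25}{846} - 21974 = - \frac{18589979}{846}$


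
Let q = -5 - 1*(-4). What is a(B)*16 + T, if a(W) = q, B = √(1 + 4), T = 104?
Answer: 88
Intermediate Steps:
B = √5 ≈ 2.2361
q = -1 (q = -5 + 4 = -1)
a(W) = -1
a(B)*16 + T = -1*16 + 104 = -16 + 104 = 88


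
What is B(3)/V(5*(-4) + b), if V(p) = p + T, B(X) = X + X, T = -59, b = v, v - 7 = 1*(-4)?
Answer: -3/38 ≈ -0.078947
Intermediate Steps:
v = 3 (v = 7 + 1*(-4) = 7 - 4 = 3)
b = 3
B(X) = 2*X
V(p) = -59 + p (V(p) = p - 59 = -59 + p)
B(3)/V(5*(-4) + b) = (2*3)/(-59 + (5*(-4) + 3)) = 6/(-59 + (-20 + 3)) = 6/(-59 - 17) = 6/(-76) = 6*(-1/76) = -3/38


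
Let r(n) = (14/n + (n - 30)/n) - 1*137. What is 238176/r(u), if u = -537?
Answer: -15987564/9127 ≈ -1751.7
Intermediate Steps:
r(n) = -137 + 14/n + (-30 + n)/n (r(n) = (14/n + (-30 + n)/n) - 137 = -137 + 14/n + (-30 + n)/n)
238176/r(u) = 238176/(-136 - 16/(-537)) = 238176/(-136 - 16*(-1/537)) = 238176/(-136 + 16/537) = 238176/(-73016/537) = 238176*(-537/73016) = -15987564/9127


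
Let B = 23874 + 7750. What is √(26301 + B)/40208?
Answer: 5*√2317/40208 ≈ 0.0059858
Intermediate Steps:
B = 31624
√(26301 + B)/40208 = √(26301 + 31624)/40208 = √57925*(1/40208) = (5*√2317)*(1/40208) = 5*√2317/40208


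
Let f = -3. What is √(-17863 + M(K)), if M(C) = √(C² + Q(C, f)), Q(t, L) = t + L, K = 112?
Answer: √(-17863 + √12653) ≈ 133.23*I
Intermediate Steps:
Q(t, L) = L + t
M(C) = √(-3 + C + C²) (M(C) = √(C² + (-3 + C)) = √(-3 + C + C²))
√(-17863 + M(K)) = √(-17863 + √(-3 + 112 + 112²)) = √(-17863 + √(-3 + 112 + 12544)) = √(-17863 + √12653)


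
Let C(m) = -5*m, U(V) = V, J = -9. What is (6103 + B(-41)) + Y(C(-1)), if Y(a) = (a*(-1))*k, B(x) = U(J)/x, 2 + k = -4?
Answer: 251462/41 ≈ 6133.2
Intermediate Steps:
k = -6 (k = -2 - 4 = -6)
B(x) = -9/x
Y(a) = 6*a (Y(a) = (a*(-1))*(-6) = -a*(-6) = 6*a)
(6103 + B(-41)) + Y(C(-1)) = (6103 - 9/(-41)) + 6*(-5*(-1)) = (6103 - 9*(-1/41)) + 6*5 = (6103 + 9/41) + 30 = 250232/41 + 30 = 251462/41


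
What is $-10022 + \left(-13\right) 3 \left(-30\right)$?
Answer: $-8852$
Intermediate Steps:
$-10022 + \left(-13\right) 3 \left(-30\right) = -10022 - -1170 = -10022 + 1170 = -8852$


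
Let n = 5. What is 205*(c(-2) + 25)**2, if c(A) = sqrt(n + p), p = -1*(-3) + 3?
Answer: 130380 + 10250*sqrt(11) ≈ 1.6438e+5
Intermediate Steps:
p = 6 (p = 3 + 3 = 6)
c(A) = sqrt(11) (c(A) = sqrt(5 + 6) = sqrt(11))
205*(c(-2) + 25)**2 = 205*(sqrt(11) + 25)**2 = 205*(25 + sqrt(11))**2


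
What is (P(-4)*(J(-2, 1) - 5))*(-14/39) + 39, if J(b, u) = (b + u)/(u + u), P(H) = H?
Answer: 1213/39 ≈ 31.103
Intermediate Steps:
J(b, u) = (b + u)/(2*u) (J(b, u) = (b + u)/((2*u)) = (b + u)*(1/(2*u)) = (b + u)/(2*u))
(P(-4)*(J(-2, 1) - 5))*(-14/39) + 39 = (-4*((½)*(-2 + 1)/1 - 5))*(-14/39) + 39 = (-4*((½)*1*(-1) - 5))*(-14*1/39) + 39 = -4*(-½ - 5)*(-14/39) + 39 = -4*(-11/2)*(-14/39) + 39 = 22*(-14/39) + 39 = -308/39 + 39 = 1213/39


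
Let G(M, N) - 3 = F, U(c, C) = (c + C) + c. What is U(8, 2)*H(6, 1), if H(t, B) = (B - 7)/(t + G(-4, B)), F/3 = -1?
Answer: -18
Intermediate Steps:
U(c, C) = C + 2*c (U(c, C) = (C + c) + c = C + 2*c)
F = -3 (F = 3*(-1) = -3)
G(M, N) = 0 (G(M, N) = 3 - 3 = 0)
H(t, B) = (-7 + B)/t (H(t, B) = (B - 7)/(t + 0) = (-7 + B)/t)
U(8, 2)*H(6, 1) = (2 + 2*8)*((-7 + 1)/6) = (2 + 16)*((⅙)*(-6)) = 18*(-1) = -18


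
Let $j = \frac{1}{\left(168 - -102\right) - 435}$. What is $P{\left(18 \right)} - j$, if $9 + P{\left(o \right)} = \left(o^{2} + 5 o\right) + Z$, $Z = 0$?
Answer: $\frac{66826}{165} \approx 405.01$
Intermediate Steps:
$P{\left(o \right)} = -9 + o^{2} + 5 o$ ($P{\left(o \right)} = -9 + \left(\left(o^{2} + 5 o\right) + 0\right) = -9 + \left(o^{2} + 5 o\right) = -9 + o^{2} + 5 o$)
$j = - \frac{1}{165}$ ($j = \frac{1}{\left(168 + 102\right) - 435} = \frac{1}{270 - 435} = \frac{1}{-165} = - \frac{1}{165} \approx -0.0060606$)
$P{\left(18 \right)} - j = \left(-9 + 18^{2} + 5 \cdot 18\right) - - \frac{1}{165} = \left(-9 + 324 + 90\right) + \frac{1}{165} = 405 + \frac{1}{165} = \frac{66826}{165}$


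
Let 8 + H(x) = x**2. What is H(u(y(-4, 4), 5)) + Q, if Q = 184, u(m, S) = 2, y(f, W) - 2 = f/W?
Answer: 180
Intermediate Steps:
y(f, W) = 2 + f/W
H(x) = -8 + x**2
H(u(y(-4, 4), 5)) + Q = (-8 + 2**2) + 184 = (-8 + 4) + 184 = -4 + 184 = 180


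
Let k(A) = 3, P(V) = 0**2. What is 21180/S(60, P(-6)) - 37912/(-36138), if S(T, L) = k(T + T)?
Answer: 127586096/18069 ≈ 7061.0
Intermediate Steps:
P(V) = 0
S(T, L) = 3
21180/S(60, P(-6)) - 37912/(-36138) = 21180/3 - 37912/(-36138) = 21180*(1/3) - 37912*(-1/36138) = 7060 + 18956/18069 = 127586096/18069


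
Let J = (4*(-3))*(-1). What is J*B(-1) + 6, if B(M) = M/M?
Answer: 18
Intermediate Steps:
J = 12 (J = -12*(-1) = 12)
B(M) = 1
J*B(-1) + 6 = 12*1 + 6 = 12 + 6 = 18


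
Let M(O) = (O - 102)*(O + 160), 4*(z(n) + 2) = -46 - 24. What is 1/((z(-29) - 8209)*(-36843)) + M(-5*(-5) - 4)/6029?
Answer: -8889334492853/3655534938279 ≈ -2.4317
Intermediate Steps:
z(n) = -39/2 (z(n) = -2 + (-46 - 24)/4 = -2 + (1/4)*(-70) = -2 - 35/2 = -39/2)
M(O) = (-102 + O)*(160 + O)
1/((z(-29) - 8209)*(-36843)) + M(-5*(-5) - 4)/6029 = 1/(-39/2 - 8209*(-36843)) + (-16320 + (-5*(-5) - 4)**2 + 58*(-5*(-5) - 4))/6029 = -1/36843/(-16457/2) + (-16320 + (25 - 4)**2 + 58*(25 - 4))*(1/6029) = -2/16457*(-1/36843) + (-16320 + 21**2 + 58*21)*(1/6029) = 2/606325251 + (-16320 + 441 + 1218)*(1/6029) = 2/606325251 - 14661*1/6029 = 2/606325251 - 14661/6029 = -8889334492853/3655534938279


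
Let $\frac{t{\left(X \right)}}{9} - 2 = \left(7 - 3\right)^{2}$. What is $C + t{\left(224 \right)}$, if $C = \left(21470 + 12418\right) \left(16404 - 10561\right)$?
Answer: $198007746$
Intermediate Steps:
$C = 198007584$ ($C = 33888 \cdot 5843 = 198007584$)
$t{\left(X \right)} = 162$ ($t{\left(X \right)} = 18 + 9 \left(7 - 3\right)^{2} = 18 + 9 \cdot 4^{2} = 18 + 9 \cdot 16 = 18 + 144 = 162$)
$C + t{\left(224 \right)} = 198007584 + 162 = 198007746$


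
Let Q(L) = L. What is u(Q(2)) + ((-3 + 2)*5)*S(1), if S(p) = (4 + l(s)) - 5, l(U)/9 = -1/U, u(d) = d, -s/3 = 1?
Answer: -8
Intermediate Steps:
s = -3 (s = -3*1 = -3)
l(U) = -9/U (l(U) = 9*(-1/U) = -9/U)
S(p) = 2 (S(p) = (4 - 9/(-3)) - 5 = (4 - 9*(-⅓)) - 5 = (4 + 3) - 5 = 7 - 5 = 2)
u(Q(2)) + ((-3 + 2)*5)*S(1) = 2 + ((-3 + 2)*5)*2 = 2 - 1*5*2 = 2 - 5*2 = 2 - 10 = -8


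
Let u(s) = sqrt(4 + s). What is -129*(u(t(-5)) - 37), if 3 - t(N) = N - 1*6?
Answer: 4773 - 387*sqrt(2) ≈ 4225.7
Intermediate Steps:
t(N) = 9 - N (t(N) = 3 - (N - 1*6) = 3 - (N - 6) = 3 - (-6 + N) = 3 + (6 - N) = 9 - N)
-129*(u(t(-5)) - 37) = -129*(sqrt(4 + (9 - 1*(-5))) - 37) = -129*(sqrt(4 + (9 + 5)) - 37) = -129*(sqrt(4 + 14) - 37) = -129*(sqrt(18) - 37) = -129*(3*sqrt(2) - 37) = -129*(-37 + 3*sqrt(2)) = 4773 - 387*sqrt(2)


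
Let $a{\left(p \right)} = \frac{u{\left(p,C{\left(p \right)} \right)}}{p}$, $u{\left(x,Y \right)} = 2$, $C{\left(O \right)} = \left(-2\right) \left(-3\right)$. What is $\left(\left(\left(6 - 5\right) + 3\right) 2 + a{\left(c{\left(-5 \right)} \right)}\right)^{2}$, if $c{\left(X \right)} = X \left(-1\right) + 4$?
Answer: $\frac{5476}{81} \approx 67.605$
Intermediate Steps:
$C{\left(O \right)} = 6$
$c{\left(X \right)} = 4 - X$ ($c{\left(X \right)} = - X + 4 = 4 - X$)
$a{\left(p \right)} = \frac{2}{p}$
$\left(\left(\left(6 - 5\right) + 3\right) 2 + a{\left(c{\left(-5 \right)} \right)}\right)^{2} = \left(\left(\left(6 - 5\right) + 3\right) 2 + \frac{2}{4 - -5}\right)^{2} = \left(\left(1 + 3\right) 2 + \frac{2}{4 + 5}\right)^{2} = \left(4 \cdot 2 + \frac{2}{9}\right)^{2} = \left(8 + 2 \cdot \frac{1}{9}\right)^{2} = \left(8 + \frac{2}{9}\right)^{2} = \left(\frac{74}{9}\right)^{2} = \frac{5476}{81}$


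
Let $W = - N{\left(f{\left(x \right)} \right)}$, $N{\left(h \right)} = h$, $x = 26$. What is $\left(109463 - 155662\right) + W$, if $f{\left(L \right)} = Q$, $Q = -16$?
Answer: $-46183$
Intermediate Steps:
$f{\left(L \right)} = -16$
$W = 16$ ($W = \left(-1\right) \left(-16\right) = 16$)
$\left(109463 - 155662\right) + W = \left(109463 - 155662\right) + 16 = -46199 + 16 = -46183$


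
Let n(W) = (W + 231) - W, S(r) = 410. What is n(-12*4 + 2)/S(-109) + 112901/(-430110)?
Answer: 530660/1763451 ≈ 0.30092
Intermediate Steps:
n(W) = 231 (n(W) = (231 + W) - W = 231)
n(-12*4 + 2)/S(-109) + 112901/(-430110) = 231/410 + 112901/(-430110) = 231*(1/410) + 112901*(-1/430110) = 231/410 - 112901/430110 = 530660/1763451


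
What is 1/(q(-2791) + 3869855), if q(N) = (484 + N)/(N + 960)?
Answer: 1831/7085706812 ≈ 2.5841e-7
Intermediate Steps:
q(N) = (484 + N)/(960 + N)
1/(q(-2791) + 3869855) = 1/((484 - 2791)/(960 - 2791) + 3869855) = 1/(-2307/(-1831) + 3869855) = 1/(-1/1831*(-2307) + 3869855) = 1/(2307/1831 + 3869855) = 1/(7085706812/1831) = 1831/7085706812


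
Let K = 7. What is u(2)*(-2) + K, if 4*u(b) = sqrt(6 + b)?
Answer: 7 - sqrt(2) ≈ 5.5858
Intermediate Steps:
u(b) = sqrt(6 + b)/4
u(2)*(-2) + K = (sqrt(6 + 2)/4)*(-2) + 7 = (sqrt(8)/4)*(-2) + 7 = ((2*sqrt(2))/4)*(-2) + 7 = (sqrt(2)/2)*(-2) + 7 = -sqrt(2) + 7 = 7 - sqrt(2)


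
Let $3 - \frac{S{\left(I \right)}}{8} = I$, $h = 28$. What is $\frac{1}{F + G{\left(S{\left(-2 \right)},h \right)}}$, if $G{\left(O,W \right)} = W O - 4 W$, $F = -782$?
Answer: $\frac{1}{226} \approx 0.0044248$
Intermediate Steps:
$S{\left(I \right)} = 24 - 8 I$
$G{\left(O,W \right)} = - 4 W + O W$ ($G{\left(O,W \right)} = O W - 4 W = - 4 W + O W$)
$\frac{1}{F + G{\left(S{\left(-2 \right)},h \right)}} = \frac{1}{-782 + 28 \left(-4 + \left(24 - -16\right)\right)} = \frac{1}{-782 + 28 \left(-4 + \left(24 + 16\right)\right)} = \frac{1}{-782 + 28 \left(-4 + 40\right)} = \frac{1}{-782 + 28 \cdot 36} = \frac{1}{-782 + 1008} = \frac{1}{226}$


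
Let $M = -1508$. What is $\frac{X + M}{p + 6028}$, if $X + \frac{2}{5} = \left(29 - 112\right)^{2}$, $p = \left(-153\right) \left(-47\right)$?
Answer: $\frac{26903}{66095} \approx 0.40704$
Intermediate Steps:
$p = 7191$
$X = \frac{34443}{5}$ ($X = - \frac{2}{5} + \left(29 - 112\right)^{2} = - \frac{2}{5} + \left(-83\right)^{2} = - \frac{2}{5} + 6889 = \frac{34443}{5} \approx 6888.6$)
$\frac{X + M}{p + 6028} = \frac{\frac{34443}{5} - 1508}{7191 + 6028} = \frac{26903}{5 \cdot 13219} = \frac{26903}{5} \cdot \frac{1}{13219} = \frac{26903}{66095}$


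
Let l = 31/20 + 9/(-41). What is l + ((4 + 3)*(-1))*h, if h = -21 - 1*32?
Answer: 305311/820 ≈ 372.33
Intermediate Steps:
l = 1091/820 (l = 31*(1/20) + 9*(-1/41) = 31/20 - 9/41 = 1091/820 ≈ 1.3305)
h = -53 (h = -21 - 32 = -53)
l + ((4 + 3)*(-1))*h = 1091/820 + ((4 + 3)*(-1))*(-53) = 1091/820 + (7*(-1))*(-53) = 1091/820 - 7*(-53) = 1091/820 + 371 = 305311/820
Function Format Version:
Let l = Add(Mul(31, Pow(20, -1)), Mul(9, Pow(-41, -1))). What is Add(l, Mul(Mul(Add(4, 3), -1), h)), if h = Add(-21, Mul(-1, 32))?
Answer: Rational(305311, 820) ≈ 372.33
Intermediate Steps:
l = Rational(1091, 820) (l = Add(Mul(31, Rational(1, 20)), Mul(9, Rational(-1, 41))) = Add(Rational(31, 20), Rational(-9, 41)) = Rational(1091, 820) ≈ 1.3305)
h = -53 (h = Add(-21, -32) = -53)
Add(l, Mul(Mul(Add(4, 3), -1), h)) = Add(Rational(1091, 820), Mul(Mul(Add(4, 3), -1), -53)) = Add(Rational(1091, 820), Mul(Mul(7, -1), -53)) = Add(Rational(1091, 820), Mul(-7, -53)) = Add(Rational(1091, 820), 371) = Rational(305311, 820)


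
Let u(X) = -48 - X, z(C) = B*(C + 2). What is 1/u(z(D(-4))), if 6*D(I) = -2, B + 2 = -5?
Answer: -3/109 ≈ -0.027523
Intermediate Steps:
B = -7 (B = -2 - 5 = -7)
D(I) = -⅓ (D(I) = (⅙)*(-2) = -⅓)
z(C) = -14 - 7*C (z(C) = -7*(C + 2) = -7*(2 + C) = -14 - 7*C)
1/u(z(D(-4))) = 1/(-48 - (-14 - 7*(-⅓))) = 1/(-48 - (-14 + 7/3)) = 1/(-48 - 1*(-35/3)) = 1/(-48 + 35/3) = 1/(-109/3) = -3/109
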